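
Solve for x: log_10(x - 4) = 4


Convert to exponential form: x - 4 = 10^4 = 10000
x = 10000 + 4 = 10004
Check: log_10(10004 - 4) = log_10(10000) = log_10(10000) = 4 ✓

x = 10004


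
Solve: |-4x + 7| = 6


An absolute value equation |expr| = 6 gives two cases:
Case 1: -4x + 7 = 6
  -4x = -1, so x = 1/4
Case 2: -4x + 7 = -6
  -4x = -13, so x = 13/4

x = 1/4, x = 13/4


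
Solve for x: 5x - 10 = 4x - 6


Starting with: 5x - 10 = 4x - 6
Move all x terms to left: (5 - 4)x = -6 + 10
Simplify: x = 4
Divide both sides by 1: x = 4

x = 4


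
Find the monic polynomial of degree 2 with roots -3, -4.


A monic polynomial with roots -3, -4 is:
p(x) = (x + 3)(x + 4)
After multiplying by (x + 3): x + 3
After multiplying by (x + 4): x^2 + 7x + 12

x^2 + 7x + 12


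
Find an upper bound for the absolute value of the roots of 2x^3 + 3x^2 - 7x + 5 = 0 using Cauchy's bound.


Cauchy's bound: all roots r satisfy |r| <= 1 + max(|a_i/a_n|) for i = 0,...,n-1
where a_n is the leading coefficient.

Coefficients: [2, 3, -7, 5]
Leading coefficient a_n = 2
Ratios |a_i/a_n|: 3/2, 7/2, 5/2
Maximum ratio: 7/2
Cauchy's bound: |r| <= 1 + 7/2 = 9/2

Upper bound = 9/2


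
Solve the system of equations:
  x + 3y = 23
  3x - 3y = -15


Using Cramer's rule:
Determinant D = (1)(-3) - (3)(3) = -3 - 9 = -12
Dx = (23)(-3) - (-15)(3) = -69 + 45 = -24
Dy = (1)(-15) - (3)(23) = -15 - 69 = -84
x = Dx/D = -24/-12 = 2
y = Dy/D = -84/-12 = 7

x = 2, y = 7


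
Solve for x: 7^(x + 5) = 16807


Express both sides with the same base.
16807 = 7^5
Since the bases match, equate exponents: x + 5 = 5
So x = 5 - (5) = 0

x = 0


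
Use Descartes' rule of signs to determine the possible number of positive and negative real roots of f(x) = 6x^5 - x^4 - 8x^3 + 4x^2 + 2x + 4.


Descartes' rule of signs:

For positive roots, count sign changes in f(x) = 6x^5 - x^4 - 8x^3 + 4x^2 + 2x + 4:
Signs of coefficients: +, -, -, +, +, +
Number of sign changes: 2
Possible positive real roots: 2, 0

For negative roots, examine f(-x) = -6x^5 - x^4 + 8x^3 + 4x^2 - 2x + 4:
Signs of coefficients: -, -, +, +, -, +
Number of sign changes: 3
Possible negative real roots: 3, 1

Positive roots: 2 or 0; Negative roots: 3 or 1


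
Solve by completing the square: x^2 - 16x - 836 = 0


Start: x^2 - 16x - 836 = 0
Move constant: x^2 - 16x = 836
Half of -16 is -8, squared is 64
Add 64 to both sides: x^2 - 16x + 64 = 900
(x - 8)^2 = 900
x - 8 = ±30
x = 8 + 30 = 38 or x = 8 - 30 = -22

x = -22, x = 38


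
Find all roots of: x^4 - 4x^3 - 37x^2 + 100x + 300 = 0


Let p(x) = x^4 - 4x^3 - 37x^2 + 100x + 300. By the rational root theorem (leading coefficient 1), any rational root is an integer divisor of 300: try ±1, ±2, ... in turn.
Test x = 1: value = 360 ≠ 0.
Test x = -1: value = 168 ≠ 0.
Test x = 2: value = 336 ≠ 0.
Test x = -2: value = 0 ✓, so (x + 2) is a factor.
Synthetic division by (x + 2): bring down 1; 1(-2) - 4 = -6; (-6)(-2) - 37 = -25; (-25)(-2) + 100 = 150; 150(-2) + 300 = 0 → quotient x^3 - 6x^2 - 25x + 150, remainder 0.
Continue with the quotient x^3 - 6x^2 - 25x + 150 (candidates must divide 150; re-test x = -2 first in case it repeats).
Test x = -2: value = 168 ≠ 0.
Test x = 3: value = 48 ≠ 0.
Test x = -3: value = 144 ≠ 0.
Test x = 5: value = 0 ✓, so (x - 5) is a factor.
Synthetic division by (x - 5): bring down 1; 1(5) - 6 = -1; (-1)(5) - 25 = -30; (-30)(5) + 150 = 0 → quotient x^2 - x - 30, remainder 0.
Solve the quadratic x^2 - x - 30 = 0: discriminant = (-1)^2 - 4(1)(-30) = 1 + 120 = 121.
sqrt(121) = 11, so x = (1 ± 11)/2: x = 6 or x = -5.
Collecting all roots found:

x = -5, x = -2, x = 5, x = 6


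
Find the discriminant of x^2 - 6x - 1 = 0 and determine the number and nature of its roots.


For ax^2 + bx + c = 0, discriminant D = b^2 - 4ac
Here a = 1, b = -6, c = -1
D = (-6)^2 - 4(1)(-1) = 36 + 4 = 40

D = 40 > 0 but not a perfect square
The equation has 2 distinct real irrational roots.

Discriminant = 40, 2 distinct real irrational roots


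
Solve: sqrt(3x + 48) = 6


Square both sides: 3x + 48 = 6^2 = 36
3x = 36 - 48 = -12
x = -4
Check: sqrt(3*(-4) + 48) = sqrt(36) = 6 ✓

x = -4


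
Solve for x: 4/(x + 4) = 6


Multiply both sides by (x + 4): 4 = 6(x + 4)
Distribute: 4 = 6x + 24
6x = 4 - 24 = -20
x = -10/3

x = -10/3


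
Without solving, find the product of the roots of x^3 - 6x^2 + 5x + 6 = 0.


By Vieta's formulas for x^3 + bx^2 + cx + d = 0:
  r1 + r2 + r3 = -b/a = 6
  r1*r2 + r1*r3 + r2*r3 = c/a = 5
  r1*r2*r3 = -d/a = -6


Product = -6


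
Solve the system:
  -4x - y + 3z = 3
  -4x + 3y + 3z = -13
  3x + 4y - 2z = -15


Using Cramer's rule. Expand each determinant along the first row.
D  = (-4)*[3*(-2) - 3*4] - (-1)*[(-4)*(-2) - 3*3] + 3*[(-4)*4 - 3*3]
  = (-4)*(-18) - (-1)*(-1) + 3*(-25) = -4
Dx = 3*[3*(-2) - 3*4] - (-1)*[(-13)*(-2) - 3*(-15)] + 3*[(-13)*4 - 3*(-15)]
  = 3*(-18) - (-1)*(71) + 3*(-7) = -4
Dy = (-4)*[(-13)*(-2) - 3*(-15)] - 3*[(-4)*(-2) - 3*3] + 3*[(-4)*(-15) - (-13)*3]
  = (-4)*(71) - 3*(-1) + 3*(99) = 16
Dz = (-4)*[3*(-15) - (-13)*4] - (-1)*[(-4)*(-15) - (-13)*3] + 3*[(-4)*4 - 3*3]
  = (-4)*(7) - (-1)*(99) + 3*(-25) = -4
x = Dx/D = -4/-4 = 1, y = Dy/D = 16/-4 = -4, z = Dz/D = -4/-4 = 1
Check eq1: (-4)(1) + (-1)(-4) + (3)(1) = 3 = 3 ✓
Check eq2: (-4)(1) + (3)(-4) + (3)(1) = -13 = -13 ✓
Check eq3: (3)(1) + (4)(-4) + (-2)(1) = -15 = -15 ✓

x = 1, y = -4, z = 1


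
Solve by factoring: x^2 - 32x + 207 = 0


We need two numbers that multiply to 207 and add to -32.
Those numbers are -9 and -23 (since (-9) * (-23) = 207 and (-9) + (-23) = -32).
So x^2 - 32x + 207 = (x - 9)(x - 23) = 0
Setting each factor to zero: x = 9 or x = 23

x = 9, x = 23


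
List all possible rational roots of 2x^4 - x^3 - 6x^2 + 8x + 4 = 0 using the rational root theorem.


Rational root theorem: possible roots are ±p/q where:
  p divides the constant term (4): p ∈ {1, 2, 4}
  q divides the leading coefficient (2): q ∈ {1, 2}

All possible rational roots: -4, -2, -1, -1/2, 1/2, 1, 2, 4

-4, -2, -1, -1/2, 1/2, 1, 2, 4


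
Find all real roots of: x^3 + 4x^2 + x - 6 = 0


Let p(x) = x^3 + 4x^2 + x - 6. By the rational root theorem (leading coefficient 1), any rational root is an integer divisor of 6: try ±1, ±2, ... in turn.
Test x = 1: value = 0 ✓, so (x - 1) is a factor.
Synthetic division by (x - 1): bring down 1; 1(1) + 4 = 5; 5(1) + 1 = 6; 6(1) - 6 = 0 → quotient x^2 + 5x + 6, remainder 0.
Solve the quadratic x^2 + 5x + 6 = 0: discriminant = 5^2 - 4(1)(6) = 25 - 24 = 1.
sqrt(1) = 1, so x = (-5 ± 1)/2: x = -2 or x = -3.

x = -3, x = -2, x = 1


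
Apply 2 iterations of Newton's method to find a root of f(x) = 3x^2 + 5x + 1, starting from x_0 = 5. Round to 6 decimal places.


Newton's method: x_(n+1) = x_n - f(x_n)/f'(x_n)
f(x) = 3x^2 + 5x + 1
f'(x) = 6x + 5

Iteration 1:
  f(5.000000) = 101.000000
  f'(5.000000) = 35.000000
  x_1 = 5.000000 - (101.000000)/(35.000000) = 2.114286

Iteration 2:
  f(2.114286) = 24.982041
  f'(2.114286) = 17.685714
  x_2 = 2.114286 - (24.982041)/(17.685714) = 0.701731

x_2 = 0.701731


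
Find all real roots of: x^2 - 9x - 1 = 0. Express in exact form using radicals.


Using the quadratic formula: x = (-b ± sqrt(b^2 - 4ac)) / (2a)
Here a = 1, b = -9, c = -1
Discriminant = b^2 - 4ac = (-9)^2 - 4(1)(-1) = 81 + 4 = 85
Since discriminant = 85 > 0, there are two real roots.
x = (9 ± sqrt(85)) / 2
Numerically: x ≈ 9.1098 or x ≈ -0.1098

x = (9 + sqrt(85)) / 2 or x = (9 - sqrt(85)) / 2


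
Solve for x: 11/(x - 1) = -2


Multiply both sides by (x - 1): 11 = -2(x - 1)
Distribute: 11 = -2x + 2
-2x = 11 - 2 = 9
x = -9/2

x = -9/2


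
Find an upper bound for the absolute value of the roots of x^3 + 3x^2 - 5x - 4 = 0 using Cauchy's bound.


Cauchy's bound: all roots r satisfy |r| <= 1 + max(|a_i/a_n|) for i = 0,...,n-1
where a_n is the leading coefficient.

Coefficients: [1, 3, -5, -4]
Leading coefficient a_n = 1
Ratios |a_i/a_n|: 3, 5, 4
Maximum ratio: 5
Cauchy's bound: |r| <= 1 + 5 = 6

Upper bound = 6


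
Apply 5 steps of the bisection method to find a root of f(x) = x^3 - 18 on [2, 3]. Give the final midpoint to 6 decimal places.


f(x) = x^3 - 18
f(2) = -10 < 0
f(3) = 9 > 0

Step 1: midpoint = (2.000000 + 3.000000)/2 = 2.500000
  f(2.500000) = -2.375000
  f(mid) < 0, so root is in [2.500000, 3.000000]

Step 2: midpoint = (2.500000 + 3.000000)/2 = 2.750000
  f(2.750000) = 2.796875
  f(mid) > 0, so root is in [2.500000, 2.750000]

Step 3: midpoint = (2.500000 + 2.750000)/2 = 2.625000
  f(2.625000) = 0.087891
  f(mid) > 0, so root is in [2.500000, 2.625000]

Step 4: midpoint = (2.500000 + 2.625000)/2 = 2.562500
  f(2.562500) = -1.173584
  f(mid) < 0, so root is in [2.562500, 2.625000]

Step 5: midpoint = (2.562500 + 2.625000)/2 = 2.593750
  f(2.593750) = -0.550446
  f(mid) < 0, so root is in [2.593750, 2.625000]

midpoint = 2.593750


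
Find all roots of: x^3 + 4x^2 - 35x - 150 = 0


Let p(x) = x^3 + 4x^2 - 35x - 150. By the rational root theorem (leading coefficient 1), any rational root is an integer divisor of 150: try ±1, ±2, ... in turn.
Test x = 1: value = -180 ≠ 0.
Test x = -1: value = -112 ≠ 0.
Test x = 2: value = -196 ≠ 0.
Test x = -2: value = -72 ≠ 0.
Test x = 3: value = -192 ≠ 0.
Test x = -3: value = -36 ≠ 0.
Test x = 5: value = -100 ≠ 0.
Test x = -5: value = 0 ✓, so (x + 5) is a factor.
Synthetic division by (x + 5): bring down 1; 1(-5) + 4 = -1; (-1)(-5) - 35 = -30; (-30)(-5) - 150 = 0 → quotient x^2 - x - 30, remainder 0.
Solve the quadratic x^2 - x - 30 = 0: discriminant = (-1)^2 - 4(1)(-30) = 1 + 120 = 121.
sqrt(121) = 11, so x = (1 ± 11)/2: x = 6 or x = -5.
Collecting all roots found:

x = -5 (multiplicity 2), x = 6


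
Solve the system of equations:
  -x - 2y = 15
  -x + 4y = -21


Using Cramer's rule:
Determinant D = (-1)(4) - (-1)(-2) = -4 - 2 = -6
Dx = (15)(4) - (-21)(-2) = 60 - 42 = 18
Dy = (-1)(-21) - (-1)(15) = 21 + 15 = 36
x = Dx/D = 18/-6 = -3
y = Dy/D = 36/-6 = -6

x = -3, y = -6


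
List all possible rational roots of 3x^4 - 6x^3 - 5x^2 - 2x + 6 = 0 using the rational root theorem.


Rational root theorem: possible roots are ±p/q where:
  p divides the constant term (6): p ∈ {1, 2, 3, 6}
  q divides the leading coefficient (3): q ∈ {1, 3}

All possible rational roots: -6, -3, -2, -1, -2/3, -1/3, 1/3, 2/3, 1, 2, 3, 6

-6, -3, -2, -1, -2/3, -1/3, 1/3, 2/3, 1, 2, 3, 6


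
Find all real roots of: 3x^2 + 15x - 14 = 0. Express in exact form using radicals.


Using the quadratic formula: x = (-b ± sqrt(b^2 - 4ac)) / (2a)
Here a = 3, b = 15, c = -14
Discriminant = b^2 - 4ac = 15^2 - 4(3)(-14) = 225 + 168 = 393
Since discriminant = 393 > 0, there are two real roots.
x = (-15 ± sqrt(393)) / 6
Numerically: x ≈ 0.8040 or x ≈ -5.8040

x = (-15 + sqrt(393)) / 6 or x = (-15 - sqrt(393)) / 6


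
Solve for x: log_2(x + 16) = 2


Convert to exponential form: x + 16 = 2^2 = 4
x = 4 - 16 = -12
Check: log_2(-12 + 16) = log_2(4) = log_2(4) = 2 ✓

x = -12


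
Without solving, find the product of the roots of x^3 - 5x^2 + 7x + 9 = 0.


By Vieta's formulas for x^3 + bx^2 + cx + d = 0:
  r1 + r2 + r3 = -b/a = 5
  r1*r2 + r1*r3 + r2*r3 = c/a = 7
  r1*r2*r3 = -d/a = -9


Product = -9


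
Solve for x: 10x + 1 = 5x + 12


Starting with: 10x + 1 = 5x + 12
Move all x terms to left: (10 - 5)x = 12 - 1
Simplify: 5x = 11
Divide both sides by 5: x = 11/5

x = 11/5


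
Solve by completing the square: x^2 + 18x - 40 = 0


Start: x^2 + 18x - 40 = 0
Move constant: x^2 + 18x = 40
Half of 18 is 9, squared is 81
Add 81 to both sides: x^2 + 18x + 81 = 121
(x + 9)^2 = 121
x + 9 = ±11
x = -9 + 11 = 2 or x = -9 - 11 = -20

x = -20, x = 2


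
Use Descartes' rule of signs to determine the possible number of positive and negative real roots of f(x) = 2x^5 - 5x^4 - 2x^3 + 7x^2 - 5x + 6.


Descartes' rule of signs:

For positive roots, count sign changes in f(x) = 2x^5 - 5x^4 - 2x^3 + 7x^2 - 5x + 6:
Signs of coefficients: +, -, -, +, -, +
Number of sign changes: 4
Possible positive real roots: 4, 2, 0

For negative roots, examine f(-x) = -2x^5 - 5x^4 + 2x^3 + 7x^2 + 5x + 6:
Signs of coefficients: -, -, +, +, +, +
Number of sign changes: 1
Possible negative real roots: 1

Positive roots: 4 or 2 or 0; Negative roots: 1


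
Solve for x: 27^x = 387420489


Express both sides with the same base.
387420489 = 27^6
Since the bases match: x = 6

x = 6


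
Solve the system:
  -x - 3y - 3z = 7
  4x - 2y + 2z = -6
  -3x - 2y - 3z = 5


Using Cramer's rule. Expand each determinant along the first row.
D  = (-1)*[(-2)*(-3) - 2*(-2)] - (-3)*[4*(-3) - 2*(-3)] + (-3)*[4*(-2) - (-2)*(-3)]
  = (-1)*(10) - (-3)*(-6) + (-3)*(-14) = 14
Dx = 7*[(-2)*(-3) - 2*(-2)] - (-3)*[(-6)*(-3) - 2*5] + (-3)*[(-6)*(-2) - (-2)*5]
  = 7*(10) - (-3)*(8) + (-3)*(22) = 28
Dy = (-1)*[(-6)*(-3) - 2*5] - 7*[4*(-3) - 2*(-3)] + (-3)*[4*5 - (-6)*(-3)]
  = (-1)*(8) - 7*(-6) + (-3)*(2) = 28
Dz = (-1)*[(-2)*5 - (-6)*(-2)] - (-3)*[4*5 - (-6)*(-3)] + 7*[4*(-2) - (-2)*(-3)]
  = (-1)*(-22) - (-3)*(2) + 7*(-14) = -70
x = Dx/D = 28/14 = 2, y = Dy/D = 28/14 = 2, z = Dz/D = -70/14 = -5
Check eq1: (-1)(2) + (-3)(2) + (-3)(-5) = 7 = 7 ✓
Check eq2: (4)(2) + (-2)(2) + (2)(-5) = -6 = -6 ✓
Check eq3: (-3)(2) + (-2)(2) + (-3)(-5) = 5 = 5 ✓

x = 2, y = 2, z = -5


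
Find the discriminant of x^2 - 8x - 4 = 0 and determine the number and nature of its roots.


For ax^2 + bx + c = 0, discriminant D = b^2 - 4ac
Here a = 1, b = -8, c = -4
D = (-8)^2 - 4(1)(-4) = 64 + 16 = 80

D = 80 > 0 but not a perfect square
The equation has 2 distinct real irrational roots.

Discriminant = 80, 2 distinct real irrational roots


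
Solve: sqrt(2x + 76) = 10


Square both sides: 2x + 76 = 10^2 = 100
2x = 100 - 76 = 24
x = 12
Check: sqrt(2*12 + 76) = sqrt(100) = 10 ✓

x = 12


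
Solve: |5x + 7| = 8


An absolute value equation |expr| = 8 gives two cases:
Case 1: 5x + 7 = 8
  5x = 1, so x = 1/5
Case 2: 5x + 7 = -8
  5x = -15, so x = -3

x = -3, x = 1/5


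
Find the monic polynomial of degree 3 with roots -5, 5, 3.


A monic polynomial with roots -5, 5, 3 is:
p(x) = (x + 5)(x - 5)(x - 3)
After multiplying by (x + 5): x + 5
After multiplying by (x - 5): x^2 - 25
After multiplying by (x - 3): x^3 - 3x^2 - 25x + 75

x^3 - 3x^2 - 25x + 75


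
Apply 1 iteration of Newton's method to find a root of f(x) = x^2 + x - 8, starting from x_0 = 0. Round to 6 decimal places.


Newton's method: x_(n+1) = x_n - f(x_n)/f'(x_n)
f(x) = x^2 + x - 8
f'(x) = 2x + 1

Iteration 1:
  f(0.000000) = -8.000000
  f'(0.000000) = 1.000000
  x_1 = 0.000000 - (-8.000000)/(1.000000) = 8.000000

x_1 = 8.000000


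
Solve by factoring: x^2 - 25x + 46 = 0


We need two numbers that multiply to 46 and add to -25.
Those numbers are -2 and -23 (since (-2) * (-23) = 46 and (-2) + (-23) = -25).
So x^2 - 25x + 46 = (x - 2)(x - 23) = 0
Setting each factor to zero: x = 2 or x = 23

x = 2, x = 23


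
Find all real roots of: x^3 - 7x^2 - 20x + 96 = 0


Let p(x) = x^3 - 7x^2 - 20x + 96. By the rational root theorem (leading coefficient 1), any rational root is an integer divisor of 96: try ±1, ±2, ... in turn.
Test x = 1: value = 70 ≠ 0.
Test x = -1: value = 108 ≠ 0.
Test x = 2: value = 36 ≠ 0.
Test x = -2: value = 100 ≠ 0.
Test x = 3: value = 0 ✓, so (x - 3) is a factor.
Synthetic division by (x - 3): bring down 1; 1(3) - 7 = -4; (-4)(3) - 20 = -32; (-32)(3) + 96 = 0 → quotient x^2 - 4x - 32, remainder 0.
Solve the quadratic x^2 - 4x - 32 = 0: discriminant = (-4)^2 - 4(1)(-32) = 16 + 128 = 144.
sqrt(144) = 12, so x = (4 ± 12)/2: x = 8 or x = -4.

x = -4, x = 3, x = 8


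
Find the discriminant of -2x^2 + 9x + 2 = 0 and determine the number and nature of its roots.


For ax^2 + bx + c = 0, discriminant D = b^2 - 4ac
Here a = -2, b = 9, c = 2
D = (9)^2 - 4(-2)(2) = 81 + 16 = 97

D = 97 > 0 but not a perfect square
The equation has 2 distinct real irrational roots.

Discriminant = 97, 2 distinct real irrational roots


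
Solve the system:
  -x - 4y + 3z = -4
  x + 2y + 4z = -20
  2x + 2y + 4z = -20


Using Cramer's rule. Expand each determinant along the first row.
D  = (-1)*[2*4 - 4*2] - (-4)*[1*4 - 4*2] + 3*[1*2 - 2*2]
  = (-1)*(0) - (-4)*(-4) + 3*(-2) = -22
Dx = (-4)*[2*4 - 4*2] - (-4)*[(-20)*4 - 4*(-20)] + 3*[(-20)*2 - 2*(-20)]
  = (-4)*(0) - (-4)*(0) + 3*(0) = 0
Dy = (-1)*[(-20)*4 - 4*(-20)] - (-4)*[1*4 - 4*2] + 3*[1*(-20) - (-20)*2]
  = (-1)*(0) - (-4)*(-4) + 3*(20) = 44
Dz = (-1)*[2*(-20) - (-20)*2] - (-4)*[1*(-20) - (-20)*2] + (-4)*[1*2 - 2*2]
  = (-1)*(0) - (-4)*(20) + (-4)*(-2) = 88
x = Dx/D = 0/-22 = 0, y = Dy/D = 44/-22 = -2, z = Dz/D = 88/-22 = -4
Check eq1: (-1)(0) + (-4)(-2) + (3)(-4) = -4 = -4 ✓
Check eq2: (1)(0) + (2)(-2) + (4)(-4) = -20 = -20 ✓
Check eq3: (2)(0) + (2)(-2) + (4)(-4) = -20 = -20 ✓

x = 0, y = -2, z = -4


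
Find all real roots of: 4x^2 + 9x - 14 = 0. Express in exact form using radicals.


Using the quadratic formula: x = (-b ± sqrt(b^2 - 4ac)) / (2a)
Here a = 4, b = 9, c = -14
Discriminant = b^2 - 4ac = 9^2 - 4(4)(-14) = 81 + 224 = 305
Since discriminant = 305 > 0, there are two real roots.
x = (-9 ± sqrt(305)) / 8
Numerically: x ≈ 1.0580 or x ≈ -3.3080

x = (-9 + sqrt(305)) / 8 or x = (-9 - sqrt(305)) / 8


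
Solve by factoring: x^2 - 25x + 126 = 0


We need two numbers that multiply to 126 and add to -25.
Those numbers are -7 and -18 (since (-7) * (-18) = 126 and (-7) + (-18) = -25).
So x^2 - 25x + 126 = (x - 7)(x - 18) = 0
Setting each factor to zero: x = 7 or x = 18

x = 7, x = 18


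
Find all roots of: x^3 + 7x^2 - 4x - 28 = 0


Let p(x) = x^3 + 7x^2 - 4x - 28. By the rational root theorem (leading coefficient 1), any rational root is an integer divisor of 28: try ±1, ±2, ... in turn.
Test x = 1: value = -24 ≠ 0.
Test x = -1: value = -18 ≠ 0.
Test x = 2: value = 0 ✓, so (x - 2) is a factor.
Synthetic division by (x - 2): bring down 1; 1(2) + 7 = 9; 9(2) - 4 = 14; 14(2) - 28 = 0 → quotient x^2 + 9x + 14, remainder 0.
Solve the quadratic x^2 + 9x + 14 = 0: discriminant = 9^2 - 4(1)(14) = 81 - 56 = 25.
sqrt(25) = 5, so x = (-9 ± 5)/2: x = -2 or x = -7.
Collecting all roots found:

x = -7, x = -2, x = 2


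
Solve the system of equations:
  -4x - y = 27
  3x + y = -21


Using Cramer's rule:
Determinant D = (-4)(1) - (3)(-1) = -4 + 3 = -1
Dx = (27)(1) - (-21)(-1) = 27 - 21 = 6
Dy = (-4)(-21) - (3)(27) = 84 - 81 = 3
x = Dx/D = 6/-1 = -6
y = Dy/D = 3/-1 = -3

x = -6, y = -3


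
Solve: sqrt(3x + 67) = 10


Square both sides: 3x + 67 = 10^2 = 100
3x = 100 - 67 = 33
x = 11
Check: sqrt(3*11 + 67) = sqrt(100) = 10 ✓

x = 11


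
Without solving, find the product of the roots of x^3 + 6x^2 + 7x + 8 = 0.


By Vieta's formulas for x^3 + bx^2 + cx + d = 0:
  r1 + r2 + r3 = -b/a = -6
  r1*r2 + r1*r3 + r2*r3 = c/a = 7
  r1*r2*r3 = -d/a = -8


Product = -8


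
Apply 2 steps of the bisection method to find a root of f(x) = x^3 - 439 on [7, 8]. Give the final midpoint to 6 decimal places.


f(x) = x^3 - 439
f(7) = -96 < 0
f(8) = 73 > 0

Step 1: midpoint = (7.000000 + 8.000000)/2 = 7.500000
  f(7.500000) = -17.125000
  f(mid) < 0, so root is in [7.500000, 8.000000]

Step 2: midpoint = (7.500000 + 8.000000)/2 = 7.750000
  f(7.750000) = 26.484375
  f(mid) > 0, so root is in [7.500000, 7.750000]

midpoint = 7.750000


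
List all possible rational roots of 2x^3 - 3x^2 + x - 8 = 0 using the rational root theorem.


Rational root theorem: possible roots are ±p/q where:
  p divides the constant term (-8): p ∈ {1, 2, 4, 8}
  q divides the leading coefficient (2): q ∈ {1, 2}

All possible rational roots: -8, -4, -2, -1, -1/2, 1/2, 1, 2, 4, 8

-8, -4, -2, -1, -1/2, 1/2, 1, 2, 4, 8


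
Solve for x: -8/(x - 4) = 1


Multiply both sides by (x - 4): -8 = 1(x - 4)
Distribute: -8 = x - 4
x = -8 + 4 = -4
x = -4

x = -4


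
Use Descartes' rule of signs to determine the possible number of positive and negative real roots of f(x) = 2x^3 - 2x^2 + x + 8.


Descartes' rule of signs:

For positive roots, count sign changes in f(x) = 2x^3 - 2x^2 + x + 8:
Signs of coefficients: +, -, +, +
Number of sign changes: 2
Possible positive real roots: 2, 0

For negative roots, examine f(-x) = -2x^3 - 2x^2 - x + 8:
Signs of coefficients: -, -, -, +
Number of sign changes: 1
Possible negative real roots: 1

Positive roots: 2 or 0; Negative roots: 1


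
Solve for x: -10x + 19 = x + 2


Starting with: -10x + 19 = x + 2
Move all x terms to left: (-10 - 1)x = 2 - 19
Simplify: -11x = -17
Divide both sides by -11: x = 17/11

x = 17/11


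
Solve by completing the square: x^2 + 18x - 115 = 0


Start: x^2 + 18x - 115 = 0
Move constant: x^2 + 18x = 115
Half of 18 is 9, squared is 81
Add 81 to both sides: x^2 + 18x + 81 = 196
(x + 9)^2 = 196
x + 9 = ±14
x = -9 + 14 = 5 or x = -9 - 14 = -23

x = -23, x = 5


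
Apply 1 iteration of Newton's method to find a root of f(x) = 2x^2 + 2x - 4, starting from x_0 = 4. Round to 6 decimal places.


Newton's method: x_(n+1) = x_n - f(x_n)/f'(x_n)
f(x) = 2x^2 + 2x - 4
f'(x) = 4x + 2

Iteration 1:
  f(4.000000) = 36.000000
  f'(4.000000) = 18.000000
  x_1 = 4.000000 - (36.000000)/(18.000000) = 2.000000

x_1 = 2.000000


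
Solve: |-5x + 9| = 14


An absolute value equation |expr| = 14 gives two cases:
Case 1: -5x + 9 = 14
  -5x = 5, so x = -1
Case 2: -5x + 9 = -14
  -5x = -23, so x = 23/5

x = -1, x = 23/5


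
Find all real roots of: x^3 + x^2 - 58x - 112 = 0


Let p(x) = x^3 + x^2 - 58x - 112. By the rational root theorem (leading coefficient 1), any rational root is an integer divisor of 112: try ±1, ±2, ... in turn.
Test x = 1: value = -168 ≠ 0.
Test x = -1: value = -54 ≠ 0.
Test x = 2: value = -216 ≠ 0.
Test x = -2: value = 0 ✓, so (x + 2) is a factor.
Synthetic division by (x + 2): bring down 1; 1(-2) + 1 = -1; (-1)(-2) - 58 = -56; (-56)(-2) - 112 = 0 → quotient x^2 - x - 56, remainder 0.
Solve the quadratic x^2 - x - 56 = 0: discriminant = (-1)^2 - 4(1)(-56) = 1 + 224 = 225.
sqrt(225) = 15, so x = (1 ± 15)/2: x = 8 or x = -7.

x = -7, x = -2, x = 8


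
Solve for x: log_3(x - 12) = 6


Convert to exponential form: x - 12 = 3^6 = 729
x = 729 + 12 = 741
Check: log_3(741 - 12) = log_3(729) = log_3(729) = 6 ✓

x = 741


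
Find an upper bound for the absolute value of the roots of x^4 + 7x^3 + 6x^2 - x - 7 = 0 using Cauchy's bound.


Cauchy's bound: all roots r satisfy |r| <= 1 + max(|a_i/a_n|) for i = 0,...,n-1
where a_n is the leading coefficient.

Coefficients: [1, 7, 6, -1, -7]
Leading coefficient a_n = 1
Ratios |a_i/a_n|: 7, 6, 1, 7
Maximum ratio: 7
Cauchy's bound: |r| <= 1 + 7 = 8

Upper bound = 8


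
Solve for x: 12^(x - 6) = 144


Express both sides with the same base.
144 = 12^2
Since the bases match, equate exponents: x - 6 = 2
So x = 2 - (-6) = 8

x = 8


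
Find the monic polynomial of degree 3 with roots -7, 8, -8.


A monic polynomial with roots -7, 8, -8 is:
p(x) = (x + 7)(x - 8)(x + 8)
After multiplying by (x + 7): x + 7
After multiplying by (x - 8): x^2 - x - 56
After multiplying by (x + 8): x^3 + 7x^2 - 64x - 448

x^3 + 7x^2 - 64x - 448


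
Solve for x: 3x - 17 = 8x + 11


Starting with: 3x - 17 = 8x + 11
Move all x terms to left: (3 - 8)x = 11 + 17
Simplify: -5x = 28
Divide both sides by -5: x = -28/5

x = -28/5


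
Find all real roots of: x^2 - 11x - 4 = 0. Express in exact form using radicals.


Using the quadratic formula: x = (-b ± sqrt(b^2 - 4ac)) / (2a)
Here a = 1, b = -11, c = -4
Discriminant = b^2 - 4ac = (-11)^2 - 4(1)(-4) = 121 + 16 = 137
Since discriminant = 137 > 0, there are two real roots.
x = (11 ± sqrt(137)) / 2
Numerically: x ≈ 11.3523 or x ≈ -0.3523

x = (11 + sqrt(137)) / 2 or x = (11 - sqrt(137)) / 2


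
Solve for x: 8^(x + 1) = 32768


Express both sides with the same base.
32768 = 8^5
Since the bases match, equate exponents: x + 1 = 5
So x = 5 - (1) = 4

x = 4


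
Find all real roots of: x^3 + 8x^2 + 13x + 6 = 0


Let p(x) = x^3 + 8x^2 + 13x + 6. By the rational root theorem (leading coefficient 1), any rational root is an integer divisor of 6: try ±1, ±2, ... in turn.
Test x = 1: value = 28 ≠ 0.
Test x = -1: value = 0 ✓, so (x + 1) is a factor.
Synthetic division by (x + 1): bring down 1; 1(-1) + 8 = 7; 7(-1) + 13 = 6; 6(-1) + 6 = 0 → quotient x^2 + 7x + 6, remainder 0.
Solve the quadratic x^2 + 7x + 6 = 0: discriminant = 7^2 - 4(1)(6) = 49 - 24 = 25.
sqrt(25) = 5, so x = (-7 ± 5)/2: x = -1 or x = -6.

x = -6, x = -1 (multiplicity 2)


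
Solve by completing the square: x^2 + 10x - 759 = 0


Start: x^2 + 10x - 759 = 0
Move constant: x^2 + 10x = 759
Half of 10 is 5, squared is 25
Add 25 to both sides: x^2 + 10x + 25 = 784
(x + 5)^2 = 784
x + 5 = ±28
x = -5 + 28 = 23 or x = -5 - 28 = -33

x = -33, x = 23


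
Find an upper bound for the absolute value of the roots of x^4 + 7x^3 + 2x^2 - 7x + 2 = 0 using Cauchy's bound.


Cauchy's bound: all roots r satisfy |r| <= 1 + max(|a_i/a_n|) for i = 0,...,n-1
where a_n is the leading coefficient.

Coefficients: [1, 7, 2, -7, 2]
Leading coefficient a_n = 1
Ratios |a_i/a_n|: 7, 2, 7, 2
Maximum ratio: 7
Cauchy's bound: |r| <= 1 + 7 = 8

Upper bound = 8


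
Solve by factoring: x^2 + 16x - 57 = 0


We need two numbers that multiply to -57 and add to 16.
Those numbers are 19 and -3 (since 19 * (-3) = -57 and 19 + (-3) = 16).
So x^2 + 16x - 57 = (x + 19)(x - 3) = 0
Setting each factor to zero: x = -19 or x = 3

x = -19, x = 3


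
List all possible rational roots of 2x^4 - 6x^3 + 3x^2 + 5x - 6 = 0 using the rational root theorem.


Rational root theorem: possible roots are ±p/q where:
  p divides the constant term (-6): p ∈ {1, 2, 3, 6}
  q divides the leading coefficient (2): q ∈ {1, 2}

All possible rational roots: -6, -3, -2, -3/2, -1, -1/2, 1/2, 1, 3/2, 2, 3, 6

-6, -3, -2, -3/2, -1, -1/2, 1/2, 1, 3/2, 2, 3, 6


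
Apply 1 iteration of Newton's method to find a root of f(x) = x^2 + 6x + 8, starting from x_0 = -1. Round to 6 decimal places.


Newton's method: x_(n+1) = x_n - f(x_n)/f'(x_n)
f(x) = x^2 + 6x + 8
f'(x) = 2x + 6

Iteration 1:
  f(-1.000000) = 3.000000
  f'(-1.000000) = 4.000000
  x_1 = -1.000000 - (3.000000)/(4.000000) = -1.750000

x_1 = -1.750000


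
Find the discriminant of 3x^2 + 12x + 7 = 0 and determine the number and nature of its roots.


For ax^2 + bx + c = 0, discriminant D = b^2 - 4ac
Here a = 3, b = 12, c = 7
D = (12)^2 - 4(3)(7) = 144 - 84 = 60

D = 60 > 0 but not a perfect square
The equation has 2 distinct real irrational roots.

Discriminant = 60, 2 distinct real irrational roots


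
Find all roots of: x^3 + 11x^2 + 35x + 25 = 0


Let p(x) = x^3 + 11x^2 + 35x + 25. By the rational root theorem (leading coefficient 1), any rational root is an integer divisor of 25: try ±1, ±2, ... in turn.
Test x = 1: value = 72 ≠ 0.
Test x = -1: value = 0 ✓, so (x + 1) is a factor.
Synthetic division by (x + 1): bring down 1; 1(-1) + 11 = 10; 10(-1) + 35 = 25; 25(-1) + 25 = 0 → quotient x^2 + 10x + 25, remainder 0.
Solve the quadratic x^2 + 10x + 25 = 0: discriminant = 10^2 - 4(1)(25) = 100 - 100 = 0.
Discriminant = 0, so a double root: x = -10/2 = -5.
Collecting all roots found:

x = -5 (multiplicity 2), x = -1


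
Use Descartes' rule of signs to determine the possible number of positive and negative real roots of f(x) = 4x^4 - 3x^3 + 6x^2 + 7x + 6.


Descartes' rule of signs:

For positive roots, count sign changes in f(x) = 4x^4 - 3x^3 + 6x^2 + 7x + 6:
Signs of coefficients: +, -, +, +, +
Number of sign changes: 2
Possible positive real roots: 2, 0

For negative roots, examine f(-x) = 4x^4 + 3x^3 + 6x^2 - 7x + 6:
Signs of coefficients: +, +, +, -, +
Number of sign changes: 2
Possible negative real roots: 2, 0

Positive roots: 2 or 0; Negative roots: 2 or 0


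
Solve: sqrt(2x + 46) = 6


Square both sides: 2x + 46 = 6^2 = 36
2x = 36 - 46 = -10
x = -5
Check: sqrt(2*(-5) + 46) = sqrt(36) = 6 ✓

x = -5


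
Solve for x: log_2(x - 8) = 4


Convert to exponential form: x - 8 = 2^4 = 16
x = 16 + 8 = 24
Check: log_2(24 - 8) = log_2(16) = log_2(16) = 4 ✓

x = 24


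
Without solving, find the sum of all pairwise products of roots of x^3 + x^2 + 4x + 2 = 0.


By Vieta's formulas for x^3 + bx^2 + cx + d = 0:
  r1 + r2 + r3 = -b/a = -1
  r1*r2 + r1*r3 + r2*r3 = c/a = 4
  r1*r2*r3 = -d/a = -2


Sum of pairwise products = 4


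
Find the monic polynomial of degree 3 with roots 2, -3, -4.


A monic polynomial with roots 2, -3, -4 is:
p(x) = (x - 2)(x + 3)(x + 4)
After multiplying by (x - 2): x - 2
After multiplying by (x + 3): x^2 + x - 6
After multiplying by (x + 4): x^3 + 5x^2 - 2x - 24

x^3 + 5x^2 - 2x - 24


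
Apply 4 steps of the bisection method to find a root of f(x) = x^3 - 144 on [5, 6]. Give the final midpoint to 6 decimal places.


f(x) = x^3 - 144
f(5) = -19 < 0
f(6) = 72 > 0

Step 1: midpoint = (5.000000 + 6.000000)/2 = 5.500000
  f(5.500000) = 22.375000
  f(mid) > 0, so root is in [5.000000, 5.500000]

Step 2: midpoint = (5.000000 + 5.500000)/2 = 5.250000
  f(5.250000) = 0.703125
  f(mid) > 0, so root is in [5.000000, 5.250000]

Step 3: midpoint = (5.000000 + 5.250000)/2 = 5.125000
  f(5.125000) = -9.388672
  f(mid) < 0, so root is in [5.125000, 5.250000]

Step 4: midpoint = (5.125000 + 5.250000)/2 = 5.187500
  f(5.187500) = -4.403564
  f(mid) < 0, so root is in [5.187500, 5.250000]

midpoint = 5.187500


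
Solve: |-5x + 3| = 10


An absolute value equation |expr| = 10 gives two cases:
Case 1: -5x + 3 = 10
  -5x = 7, so x = -7/5
Case 2: -5x + 3 = -10
  -5x = -13, so x = 13/5

x = -7/5, x = 13/5


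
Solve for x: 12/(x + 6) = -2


Multiply both sides by (x + 6): 12 = -2(x + 6)
Distribute: 12 = -2x - 12
-2x = 12 + 12 = 24
x = -12

x = -12


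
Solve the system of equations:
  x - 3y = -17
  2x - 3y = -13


Using Cramer's rule:
Determinant D = (1)(-3) - (2)(-3) = -3 + 6 = 3
Dx = (-17)(-3) - (-13)(-3) = 51 - 39 = 12
Dy = (1)(-13) - (2)(-17) = -13 + 34 = 21
x = Dx/D = 12/3 = 4
y = Dy/D = 21/3 = 7

x = 4, y = 7


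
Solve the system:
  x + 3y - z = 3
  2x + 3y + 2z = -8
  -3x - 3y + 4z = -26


Using Cramer's rule. Expand each determinant along the first row.
D  = 1*[3*4 - 2*(-3)] - 3*[2*4 - 2*(-3)] + (-1)*[2*(-3) - 3*(-3)]
  = 1*(18) - 3*(14) + (-1)*(3) = -27
Dx = 3*[3*4 - 2*(-3)] - 3*[(-8)*4 - 2*(-26)] + (-1)*[(-8)*(-3) - 3*(-26)]
  = 3*(18) - 3*(20) + (-1)*(102) = -108
Dy = 1*[(-8)*4 - 2*(-26)] - 3*[2*4 - 2*(-3)] + (-1)*[2*(-26) - (-8)*(-3)]
  = 1*(20) - 3*(14) + (-1)*(-76) = 54
Dz = 1*[3*(-26) - (-8)*(-3)] - 3*[2*(-26) - (-8)*(-3)] + 3*[2*(-3) - 3*(-3)]
  = 1*(-102) - 3*(-76) + 3*(3) = 135
x = Dx/D = -108/-27 = 4, y = Dy/D = 54/-27 = -2, z = Dz/D = 135/-27 = -5
Check eq1: (1)(4) + (3)(-2) + (-1)(-5) = 3 = 3 ✓
Check eq2: (2)(4) + (3)(-2) + (2)(-5) = -8 = -8 ✓
Check eq3: (-3)(4) + (-3)(-2) + (4)(-5) = -26 = -26 ✓

x = 4, y = -2, z = -5


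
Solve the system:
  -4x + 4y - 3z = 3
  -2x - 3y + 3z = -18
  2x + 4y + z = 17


Using Cramer's rule. Expand each determinant along the first row.
D  = (-4)*[(-3)*1 - 3*4] - 4*[(-2)*1 - 3*2] + (-3)*[(-2)*4 - (-3)*2]
  = (-4)*(-15) - 4*(-8) + (-3)*(-2) = 98
Dx = 3*[(-3)*1 - 3*4] - 4*[(-18)*1 - 3*17] + (-3)*[(-18)*4 - (-3)*17]
  = 3*(-15) - 4*(-69) + (-3)*(-21) = 294
Dy = (-4)*[(-18)*1 - 3*17] - 3*[(-2)*1 - 3*2] + (-3)*[(-2)*17 - (-18)*2]
  = (-4)*(-69) - 3*(-8) + (-3)*(2) = 294
Dz = (-4)*[(-3)*17 - (-18)*4] - 4*[(-2)*17 - (-18)*2] + 3*[(-2)*4 - (-3)*2]
  = (-4)*(21) - 4*(2) + 3*(-2) = -98
x = Dx/D = 294/98 = 3, y = Dy/D = 294/98 = 3, z = Dz/D = -98/98 = -1
Check eq1: (-4)(3) + (4)(3) + (-3)(-1) = 3 = 3 ✓
Check eq2: (-2)(3) + (-3)(3) + (3)(-1) = -18 = -18 ✓
Check eq3: (2)(3) + (4)(3) + (1)(-1) = 17 = 17 ✓

x = 3, y = 3, z = -1


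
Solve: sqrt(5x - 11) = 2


Square both sides: 5x - 11 = 2^2 = 4
5x = 4 + 11 = 15
x = 3
Check: sqrt(5*3 - 11) = sqrt(4) = 2 ✓

x = 3


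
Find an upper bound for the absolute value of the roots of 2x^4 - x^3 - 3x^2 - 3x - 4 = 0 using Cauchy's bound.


Cauchy's bound: all roots r satisfy |r| <= 1 + max(|a_i/a_n|) for i = 0,...,n-1
where a_n is the leading coefficient.

Coefficients: [2, -1, -3, -3, -4]
Leading coefficient a_n = 2
Ratios |a_i/a_n|: 1/2, 3/2, 3/2, 2
Maximum ratio: 2
Cauchy's bound: |r| <= 1 + 2 = 3

Upper bound = 3


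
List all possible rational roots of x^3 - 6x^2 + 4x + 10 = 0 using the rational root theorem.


Rational root theorem: possible roots are ±p/q where:
  p divides the constant term (10): p ∈ {1, 2, 5, 10}
  q divides the leading coefficient (1): q ∈ {1}

All possible rational roots: -10, -5, -2, -1, 1, 2, 5, 10

-10, -5, -2, -1, 1, 2, 5, 10


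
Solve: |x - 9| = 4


An absolute value equation |expr| = 4 gives two cases:
Case 1: x - 9 = 4
  x = 13, so x = 13
Case 2: x - 9 = -4
  x = 5, so x = 5

x = 5, x = 13


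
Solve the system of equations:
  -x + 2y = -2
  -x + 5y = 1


Using Cramer's rule:
Determinant D = (-1)(5) - (-1)(2) = -5 + 2 = -3
Dx = (-2)(5) - (1)(2) = -10 - 2 = -12
Dy = (-1)(1) - (-1)(-2) = -1 - 2 = -3
x = Dx/D = -12/-3 = 4
y = Dy/D = -3/-3 = 1

x = 4, y = 1


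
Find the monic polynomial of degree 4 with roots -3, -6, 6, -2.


A monic polynomial with roots -3, -6, 6, -2 is:
p(x) = (x + 3)(x + 6)(x - 6)(x + 2)
After multiplying by (x + 3): x + 3
After multiplying by (x + 6): x^2 + 9x + 18
After multiplying by (x - 6): x^3 + 3x^2 - 36x - 108
After multiplying by (x + 2): x^4 + 5x^3 - 30x^2 - 180x - 216

x^4 + 5x^3 - 30x^2 - 180x - 216


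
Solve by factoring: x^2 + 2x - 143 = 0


We need two numbers that multiply to -143 and add to 2.
Those numbers are 13 and -11 (since 13 * (-11) = -143 and 13 + (-11) = 2).
So x^2 + 2x - 143 = (x + 13)(x - 11) = 0
Setting each factor to zero: x = -13 or x = 11

x = -13, x = 11


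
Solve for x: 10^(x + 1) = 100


Express both sides with the same base.
100 = 10^2
Since the bases match, equate exponents: x + 1 = 2
So x = 2 - (1) = 1

x = 1


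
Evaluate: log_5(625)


We need the exponent such that 5^? = 625
5^4 = 625
Therefore log_5(625) = 4

4


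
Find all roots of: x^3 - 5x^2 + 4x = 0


The constant term is 0, so x = 0 is a root. Factor out x:
  x^2 - 5x + 4 = 0
Solve the quadratic x^2 - 5x + 4 = 0: discriminant = (-5)^2 - 4(1)(4) = 25 - 16 = 9.
sqrt(9) = 3, so x = (5 ± 3)/2: x = 4 or x = 1.
Collecting all roots found:

x = 0, x = 1, x = 4


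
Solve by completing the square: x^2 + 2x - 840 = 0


Start: x^2 + 2x - 840 = 0
Move constant: x^2 + 2x = 840
Half of 2 is 1, squared is 1
Add 1 to both sides: x^2 + 2x + 1 = 841
(x + 1)^2 = 841
x + 1 = ±29
x = -1 + 29 = 28 or x = -1 - 29 = -30

x = -30, x = 28


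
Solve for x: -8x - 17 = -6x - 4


Starting with: -8x - 17 = -6x - 4
Move all x terms to left: (-8 + 6)x = -4 + 17
Simplify: -2x = 13
Divide both sides by -2: x = -13/2

x = -13/2


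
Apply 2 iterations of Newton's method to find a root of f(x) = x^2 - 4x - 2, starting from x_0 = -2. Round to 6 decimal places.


Newton's method: x_(n+1) = x_n - f(x_n)/f'(x_n)
f(x) = x^2 - 4x - 2
f'(x) = 2x - 4

Iteration 1:
  f(-2.000000) = 10.000000
  f'(-2.000000) = -8.000000
  x_1 = -2.000000 - (10.000000)/(-8.000000) = -0.750000

Iteration 2:
  f(-0.750000) = 1.562500
  f'(-0.750000) = -5.500000
  x_2 = -0.750000 - (1.562500)/(-5.500000) = -0.465909

x_2 = -0.465909


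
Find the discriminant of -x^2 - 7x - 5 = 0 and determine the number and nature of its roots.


For ax^2 + bx + c = 0, discriminant D = b^2 - 4ac
Here a = -1, b = -7, c = -5
D = (-7)^2 - 4(-1)(-5) = 49 - 20 = 29

D = 29 > 0 but not a perfect square
The equation has 2 distinct real irrational roots.

Discriminant = 29, 2 distinct real irrational roots


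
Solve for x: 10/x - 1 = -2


Subtract -1 from both sides: 10/x = -1
Multiply both sides by x: 10 = -1 * x
Divide by -1: x = -10

x = -10


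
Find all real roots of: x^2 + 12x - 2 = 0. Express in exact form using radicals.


Using the quadratic formula: x = (-b ± sqrt(b^2 - 4ac)) / (2a)
Here a = 1, b = 12, c = -2
Discriminant = b^2 - 4ac = 12^2 - 4(1)(-2) = 144 + 8 = 152
Since discriminant = 152 > 0, there are two real roots.
x = (-12 ± 2*sqrt(38)) / 2
Simplifying: x = -6 ± sqrt(38)
Numerically: x ≈ 0.1644 or x ≈ -12.1644

x = -6 + sqrt(38) or x = -6 - sqrt(38)


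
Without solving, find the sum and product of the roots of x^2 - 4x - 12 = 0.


By Vieta's formulas for ax^2 + bx + c = 0:
  Sum of roots = -b/a
  Product of roots = c/a

Here a = 1, b = -4, c = -12
Sum = -(-4)/1 = 4
Product = -12/1 = -12

Sum = 4, Product = -12


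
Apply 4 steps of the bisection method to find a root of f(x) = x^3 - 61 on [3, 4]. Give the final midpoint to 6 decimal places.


f(x) = x^3 - 61
f(3) = -34 < 0
f(4) = 3 > 0

Step 1: midpoint = (3.000000 + 4.000000)/2 = 3.500000
  f(3.500000) = -18.125000
  f(mid) < 0, so root is in [3.500000, 4.000000]

Step 2: midpoint = (3.500000 + 4.000000)/2 = 3.750000
  f(3.750000) = -8.265625
  f(mid) < 0, so root is in [3.750000, 4.000000]

Step 3: midpoint = (3.750000 + 4.000000)/2 = 3.875000
  f(3.875000) = -2.814453
  f(mid) < 0, so root is in [3.875000, 4.000000]

Step 4: midpoint = (3.875000 + 4.000000)/2 = 3.937500
  f(3.937500) = 0.046631
  f(mid) > 0, so root is in [3.875000, 3.937500]

midpoint = 3.937500


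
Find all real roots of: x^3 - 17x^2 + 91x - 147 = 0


Let p(x) = x^3 - 17x^2 + 91x - 147. By the rational root theorem (leading coefficient 1), any rational root is an integer divisor of 147: try ±1, ±2, ... in turn.
Test x = 1: value = -72 ≠ 0.
Test x = -1: value = -256 ≠ 0.
Test x = 3: value = 0 ✓, so (x - 3) is a factor.
Synthetic division by (x - 3): bring down 1; 1(3) - 17 = -14; (-14)(3) + 91 = 49; 49(3) - 147 = 0 → quotient x^2 - 14x + 49, remainder 0.
Solve the quadratic x^2 - 14x + 49 = 0: discriminant = (-14)^2 - 4(1)(49) = 196 - 196 = 0.
Discriminant = 0, so a double root: x = 14/2 = 7.

x = 3, x = 7 (multiplicity 2)


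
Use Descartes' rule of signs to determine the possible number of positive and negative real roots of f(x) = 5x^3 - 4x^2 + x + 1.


Descartes' rule of signs:

For positive roots, count sign changes in f(x) = 5x^3 - 4x^2 + x + 1:
Signs of coefficients: +, -, +, +
Number of sign changes: 2
Possible positive real roots: 2, 0

For negative roots, examine f(-x) = -5x^3 - 4x^2 - x + 1:
Signs of coefficients: -, -, -, +
Number of sign changes: 1
Possible negative real roots: 1

Positive roots: 2 or 0; Negative roots: 1


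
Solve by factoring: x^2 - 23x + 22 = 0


We need two numbers that multiply to 22 and add to -23.
Those numbers are -1 and -22 (since (-1) * (-22) = 22 and (-1) + (-22) = -23).
So x^2 - 23x + 22 = (x - 1)(x - 22) = 0
Setting each factor to zero: x = 1 or x = 22

x = 1, x = 22


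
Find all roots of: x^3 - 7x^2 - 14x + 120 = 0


Let p(x) = x^3 - 7x^2 - 14x + 120. By the rational root theorem (leading coefficient 1), any rational root is an integer divisor of 120: try ±1, ±2, ... in turn.
Test x = 1: value = 100 ≠ 0.
Test x = -1: value = 126 ≠ 0.
Test x = 2: value = 72 ≠ 0.
Test x = -2: value = 112 ≠ 0.
Test x = 3: value = 42 ≠ 0.
Test x = -3: value = 72 ≠ 0.
Test x = 4: value = 16 ≠ 0.
Test x = -4: value = 0 ✓, so (x + 4) is a factor.
Synthetic division by (x + 4): bring down 1; 1(-4) - 7 = -11; (-11)(-4) - 14 = 30; 30(-4) + 120 = 0 → quotient x^2 - 11x + 30, remainder 0.
Solve the quadratic x^2 - 11x + 30 = 0: discriminant = (-11)^2 - 4(1)(30) = 121 - 120 = 1.
sqrt(1) = 1, so x = (11 ± 1)/2: x = 6 or x = 5.
Collecting all roots found:

x = -4, x = 5, x = 6


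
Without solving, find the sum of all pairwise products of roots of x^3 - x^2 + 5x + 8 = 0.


By Vieta's formulas for x^3 + bx^2 + cx + d = 0:
  r1 + r2 + r3 = -b/a = 1
  r1*r2 + r1*r3 + r2*r3 = c/a = 5
  r1*r2*r3 = -d/a = -8


Sum of pairwise products = 5


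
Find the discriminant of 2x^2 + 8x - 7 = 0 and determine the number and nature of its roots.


For ax^2 + bx + c = 0, discriminant D = b^2 - 4ac
Here a = 2, b = 8, c = -7
D = (8)^2 - 4(2)(-7) = 64 + 56 = 120

D = 120 > 0 but not a perfect square
The equation has 2 distinct real irrational roots.

Discriminant = 120, 2 distinct real irrational roots
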